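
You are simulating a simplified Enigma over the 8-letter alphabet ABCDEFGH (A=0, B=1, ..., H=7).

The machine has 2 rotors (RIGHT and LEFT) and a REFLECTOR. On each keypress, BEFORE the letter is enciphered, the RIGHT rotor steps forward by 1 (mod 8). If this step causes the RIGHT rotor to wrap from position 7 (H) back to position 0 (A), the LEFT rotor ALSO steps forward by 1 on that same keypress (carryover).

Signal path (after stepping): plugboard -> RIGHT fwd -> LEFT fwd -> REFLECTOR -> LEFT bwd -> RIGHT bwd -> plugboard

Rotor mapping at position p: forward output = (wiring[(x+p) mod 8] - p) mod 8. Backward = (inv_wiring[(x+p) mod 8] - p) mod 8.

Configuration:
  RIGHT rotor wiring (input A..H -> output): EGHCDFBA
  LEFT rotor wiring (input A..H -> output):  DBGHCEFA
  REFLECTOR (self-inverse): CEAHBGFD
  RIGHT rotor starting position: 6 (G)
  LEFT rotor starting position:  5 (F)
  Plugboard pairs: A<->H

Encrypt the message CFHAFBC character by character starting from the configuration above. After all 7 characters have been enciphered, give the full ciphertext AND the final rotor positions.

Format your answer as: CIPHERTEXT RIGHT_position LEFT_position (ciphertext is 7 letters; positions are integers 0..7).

Char 1 ('C'): step: R->7, L=5; C->plug->C->R->H->L->F->refl->G->L'->D->R'->E->plug->E
Char 2 ('F'): step: R->0, L->6 (L advanced); F->plug->F->R->F->L->B->refl->E->L'->G->R'->B->plug->B
Char 3 ('H'): step: R->1, L=6; H->plug->A->R->F->L->B->refl->E->L'->G->R'->B->plug->B
Char 4 ('A'): step: R->2, L=6; A->plug->H->R->E->L->A->refl->C->L'->B->R'->C->plug->C
Char 5 ('F'): step: R->3, L=6; F->plug->F->R->B->L->C->refl->A->L'->E->R'->H->plug->A
Char 6 ('B'): step: R->4, L=6; B->plug->B->R->B->L->C->refl->A->L'->E->R'->D->plug->D
Char 7 ('C'): step: R->5, L=6; C->plug->C->R->D->L->D->refl->H->L'->A->R'->A->plug->H
Final: ciphertext=EBBCADH, RIGHT=5, LEFT=6

Answer: EBBCADH 5 6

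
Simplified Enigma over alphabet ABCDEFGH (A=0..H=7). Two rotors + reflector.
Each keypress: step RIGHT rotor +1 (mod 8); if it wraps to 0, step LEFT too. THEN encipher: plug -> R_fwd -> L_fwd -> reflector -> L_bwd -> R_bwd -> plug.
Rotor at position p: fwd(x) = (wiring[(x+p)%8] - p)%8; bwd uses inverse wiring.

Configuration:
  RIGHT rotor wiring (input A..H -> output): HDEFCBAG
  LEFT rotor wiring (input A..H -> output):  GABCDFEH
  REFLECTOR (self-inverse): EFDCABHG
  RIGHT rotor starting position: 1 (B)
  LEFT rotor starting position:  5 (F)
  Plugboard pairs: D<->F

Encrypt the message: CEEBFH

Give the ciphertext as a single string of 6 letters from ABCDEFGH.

Answer: GCAEBA

Derivation:
Char 1 ('C'): step: R->2, L=5; C->plug->C->R->A->L->A->refl->E->L'->F->R'->G->plug->G
Char 2 ('E'): step: R->3, L=5; E->plug->E->R->D->L->B->refl->F->L'->G->R'->C->plug->C
Char 3 ('E'): step: R->4, L=5; E->plug->E->R->D->L->B->refl->F->L'->G->R'->A->plug->A
Char 4 ('B'): step: R->5, L=5; B->plug->B->R->D->L->B->refl->F->L'->G->R'->E->plug->E
Char 5 ('F'): step: R->6, L=5; F->plug->D->R->F->L->E->refl->A->L'->A->R'->B->plug->B
Char 6 ('H'): step: R->7, L=5; H->plug->H->R->B->L->H->refl->G->L'->H->R'->A->plug->A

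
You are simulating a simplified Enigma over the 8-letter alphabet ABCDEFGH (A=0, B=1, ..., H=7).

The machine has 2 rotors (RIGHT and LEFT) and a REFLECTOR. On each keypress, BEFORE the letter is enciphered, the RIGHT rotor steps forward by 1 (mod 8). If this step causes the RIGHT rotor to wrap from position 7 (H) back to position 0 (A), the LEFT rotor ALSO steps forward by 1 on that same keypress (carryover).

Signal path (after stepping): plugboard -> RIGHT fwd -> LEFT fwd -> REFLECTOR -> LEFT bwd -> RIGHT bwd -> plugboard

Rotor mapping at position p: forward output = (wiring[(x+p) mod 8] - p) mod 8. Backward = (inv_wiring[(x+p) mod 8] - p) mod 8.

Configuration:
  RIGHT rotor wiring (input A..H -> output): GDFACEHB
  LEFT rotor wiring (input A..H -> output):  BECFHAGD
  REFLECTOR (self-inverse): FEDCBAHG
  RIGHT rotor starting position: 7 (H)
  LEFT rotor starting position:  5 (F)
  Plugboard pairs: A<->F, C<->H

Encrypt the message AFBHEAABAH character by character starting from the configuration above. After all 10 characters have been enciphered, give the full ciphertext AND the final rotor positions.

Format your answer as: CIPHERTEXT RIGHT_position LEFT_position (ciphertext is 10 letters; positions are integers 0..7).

Answer: FHGGADEFGB 1 7

Derivation:
Char 1 ('A'): step: R->0, L->6 (L advanced); A->plug->F->R->E->L->E->refl->B->L'->G->R'->A->plug->F
Char 2 ('F'): step: R->1, L=6; F->plug->A->R->C->L->D->refl->C->L'->H->R'->C->plug->H
Char 3 ('B'): step: R->2, L=6; B->plug->B->R->G->L->B->refl->E->L'->E->R'->G->plug->G
Char 4 ('H'): step: R->3, L=6; H->plug->C->R->B->L->F->refl->A->L'->A->R'->G->plug->G
Char 5 ('E'): step: R->4, L=6; E->plug->E->R->C->L->D->refl->C->L'->H->R'->F->plug->A
Char 6 ('A'): step: R->5, L=6; A->plug->F->R->A->L->A->refl->F->L'->B->R'->D->plug->D
Char 7 ('A'): step: R->6, L=6; A->plug->F->R->C->L->D->refl->C->L'->H->R'->E->plug->E
Char 8 ('B'): step: R->7, L=6; B->plug->B->R->H->L->C->refl->D->L'->C->R'->A->plug->F
Char 9 ('A'): step: R->0, L->7 (L advanced); A->plug->F->R->E->L->G->refl->H->L'->H->R'->G->plug->G
Char 10 ('H'): step: R->1, L=7; H->plug->C->R->H->L->H->refl->G->L'->E->R'->B->plug->B
Final: ciphertext=FHGGADEFGB, RIGHT=1, LEFT=7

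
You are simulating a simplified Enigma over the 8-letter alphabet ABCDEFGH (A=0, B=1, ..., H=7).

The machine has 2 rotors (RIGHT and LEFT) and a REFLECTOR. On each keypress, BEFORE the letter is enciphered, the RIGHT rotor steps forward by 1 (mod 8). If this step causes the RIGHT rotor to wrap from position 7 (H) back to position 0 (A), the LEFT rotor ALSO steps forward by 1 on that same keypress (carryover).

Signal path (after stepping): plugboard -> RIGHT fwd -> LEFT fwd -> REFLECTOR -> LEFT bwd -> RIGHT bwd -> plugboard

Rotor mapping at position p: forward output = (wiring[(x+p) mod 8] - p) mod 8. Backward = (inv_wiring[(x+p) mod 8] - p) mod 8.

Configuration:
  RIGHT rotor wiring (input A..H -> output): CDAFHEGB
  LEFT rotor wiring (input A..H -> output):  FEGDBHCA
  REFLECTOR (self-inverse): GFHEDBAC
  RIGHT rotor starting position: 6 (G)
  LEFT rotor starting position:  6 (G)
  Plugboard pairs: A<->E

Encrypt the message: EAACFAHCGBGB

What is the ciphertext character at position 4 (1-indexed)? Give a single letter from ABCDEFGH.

Char 1 ('E'): step: R->7, L=6; E->plug->A->R->C->L->H->refl->C->L'->B->R'->D->plug->D
Char 2 ('A'): step: R->0, L->7 (L advanced); A->plug->E->R->H->L->D->refl->E->L'->E->R'->F->plug->F
Char 3 ('A'): step: R->1, L=7; A->plug->E->R->D->L->H->refl->C->L'->F->R'->F->plug->F
Char 4 ('C'): step: R->2, L=7; C->plug->C->R->F->L->C->refl->H->L'->D->R'->B->plug->B

B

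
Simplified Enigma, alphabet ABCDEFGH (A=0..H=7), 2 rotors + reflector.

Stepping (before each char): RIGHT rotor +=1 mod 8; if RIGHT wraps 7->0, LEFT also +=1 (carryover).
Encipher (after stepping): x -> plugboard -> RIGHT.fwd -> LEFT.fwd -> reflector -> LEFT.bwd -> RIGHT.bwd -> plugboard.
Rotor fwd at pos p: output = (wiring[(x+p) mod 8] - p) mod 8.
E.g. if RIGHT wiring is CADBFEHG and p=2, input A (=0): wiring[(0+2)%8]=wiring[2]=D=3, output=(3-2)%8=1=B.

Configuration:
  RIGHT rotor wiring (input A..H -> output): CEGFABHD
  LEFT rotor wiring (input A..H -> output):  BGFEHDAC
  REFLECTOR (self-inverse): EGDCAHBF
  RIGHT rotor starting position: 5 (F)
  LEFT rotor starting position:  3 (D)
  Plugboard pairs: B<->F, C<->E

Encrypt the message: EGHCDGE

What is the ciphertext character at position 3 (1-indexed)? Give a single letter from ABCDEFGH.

Char 1 ('E'): step: R->6, L=3; E->plug->C->R->E->L->H->refl->F->L'->D->R'->H->plug->H
Char 2 ('G'): step: R->7, L=3; G->plug->G->R->C->L->A->refl->E->L'->B->R'->F->plug->B
Char 3 ('H'): step: R->0, L->4 (L advanced); H->plug->H->R->D->L->G->refl->B->L'->G->R'->C->plug->E

E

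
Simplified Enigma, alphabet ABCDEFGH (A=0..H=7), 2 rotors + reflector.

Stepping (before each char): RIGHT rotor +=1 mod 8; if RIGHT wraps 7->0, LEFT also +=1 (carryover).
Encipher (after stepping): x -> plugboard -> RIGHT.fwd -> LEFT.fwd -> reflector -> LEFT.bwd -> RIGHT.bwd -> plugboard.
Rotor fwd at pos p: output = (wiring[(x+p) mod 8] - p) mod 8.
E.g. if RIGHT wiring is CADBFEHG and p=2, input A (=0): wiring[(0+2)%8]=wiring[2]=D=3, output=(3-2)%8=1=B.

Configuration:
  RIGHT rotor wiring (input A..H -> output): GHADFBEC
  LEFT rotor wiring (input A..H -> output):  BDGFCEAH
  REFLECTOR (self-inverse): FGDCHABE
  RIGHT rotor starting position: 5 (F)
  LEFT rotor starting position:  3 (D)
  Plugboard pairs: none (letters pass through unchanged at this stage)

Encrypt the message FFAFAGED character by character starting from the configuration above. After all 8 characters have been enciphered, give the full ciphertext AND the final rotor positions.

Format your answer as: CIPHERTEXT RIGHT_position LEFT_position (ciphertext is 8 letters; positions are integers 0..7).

Char 1 ('F'): step: R->6, L=3; F->plug->F->R->F->L->G->refl->B->L'->C->R'->E->plug->E
Char 2 ('F'): step: R->7, L=3; F->plug->F->R->G->L->A->refl->F->L'->D->R'->A->plug->A
Char 3 ('A'): step: R->0, L->4 (L advanced); A->plug->A->R->G->L->C->refl->D->L'->D->R'->D->plug->D
Char 4 ('F'): step: R->1, L=4; F->plug->F->R->D->L->D->refl->C->L'->G->R'->A->plug->A
Char 5 ('A'): step: R->2, L=4; A->plug->A->R->G->L->C->refl->D->L'->D->R'->C->plug->C
Char 6 ('G'): step: R->3, L=4; G->plug->G->R->E->L->F->refl->A->L'->B->R'->D->plug->D
Char 7 ('E'): step: R->4, L=4; E->plug->E->R->C->L->E->refl->H->L'->F->R'->B->plug->B
Char 8 ('D'): step: R->5, L=4; D->plug->D->R->B->L->A->refl->F->L'->E->R'->A->plug->A
Final: ciphertext=EADACDBA, RIGHT=5, LEFT=4

Answer: EADACDBA 5 4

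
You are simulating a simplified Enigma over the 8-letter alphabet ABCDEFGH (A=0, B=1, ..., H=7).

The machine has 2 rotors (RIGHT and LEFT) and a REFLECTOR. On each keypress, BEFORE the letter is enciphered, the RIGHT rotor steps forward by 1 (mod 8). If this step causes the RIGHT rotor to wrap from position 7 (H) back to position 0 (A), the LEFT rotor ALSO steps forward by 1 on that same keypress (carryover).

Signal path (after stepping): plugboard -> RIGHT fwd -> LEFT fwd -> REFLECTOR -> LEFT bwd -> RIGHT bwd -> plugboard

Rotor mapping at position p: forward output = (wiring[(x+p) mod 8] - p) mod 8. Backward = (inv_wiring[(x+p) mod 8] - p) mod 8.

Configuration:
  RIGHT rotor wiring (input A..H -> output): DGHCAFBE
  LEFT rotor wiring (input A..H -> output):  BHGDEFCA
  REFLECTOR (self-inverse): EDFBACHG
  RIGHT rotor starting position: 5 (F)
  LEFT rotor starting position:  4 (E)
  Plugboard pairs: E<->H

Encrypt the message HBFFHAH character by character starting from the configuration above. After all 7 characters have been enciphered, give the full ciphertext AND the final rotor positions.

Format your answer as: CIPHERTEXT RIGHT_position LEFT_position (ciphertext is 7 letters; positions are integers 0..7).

Answer: CGDGCDE 4 5

Derivation:
Char 1 ('H'): step: R->6, L=4; H->plug->E->R->B->L->B->refl->D->L'->F->R'->C->plug->C
Char 2 ('B'): step: R->7, L=4; B->plug->B->R->E->L->F->refl->C->L'->G->R'->G->plug->G
Char 3 ('F'): step: R->0, L->5 (L advanced); F->plug->F->R->F->L->B->refl->D->L'->C->R'->D->plug->D
Char 4 ('F'): step: R->1, L=5; F->plug->F->R->A->L->A->refl->E->L'->D->R'->G->plug->G
Char 5 ('H'): step: R->2, L=5; H->plug->E->R->H->L->H->refl->G->L'->G->R'->C->plug->C
Char 6 ('A'): step: R->3, L=5; A->plug->A->R->H->L->H->refl->G->L'->G->R'->D->plug->D
Char 7 ('H'): step: R->4, L=5; H->plug->E->R->H->L->H->refl->G->L'->G->R'->H->plug->E
Final: ciphertext=CGDGCDE, RIGHT=4, LEFT=5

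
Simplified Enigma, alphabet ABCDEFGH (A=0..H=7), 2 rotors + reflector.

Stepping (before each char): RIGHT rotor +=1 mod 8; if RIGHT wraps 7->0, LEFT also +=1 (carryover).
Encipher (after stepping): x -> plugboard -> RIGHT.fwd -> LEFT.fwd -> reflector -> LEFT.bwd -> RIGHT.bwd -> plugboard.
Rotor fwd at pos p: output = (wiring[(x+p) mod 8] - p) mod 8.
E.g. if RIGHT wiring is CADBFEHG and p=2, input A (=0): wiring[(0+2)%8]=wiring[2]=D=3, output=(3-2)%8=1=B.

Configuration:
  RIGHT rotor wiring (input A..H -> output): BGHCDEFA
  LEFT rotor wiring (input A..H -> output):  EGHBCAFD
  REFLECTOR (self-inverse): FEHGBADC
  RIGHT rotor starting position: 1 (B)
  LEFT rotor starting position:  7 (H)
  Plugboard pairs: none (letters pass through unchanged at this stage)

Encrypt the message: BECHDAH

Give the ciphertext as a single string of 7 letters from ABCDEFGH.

Answer: FAGBHEE

Derivation:
Char 1 ('B'): step: R->2, L=7; B->plug->B->R->A->L->E->refl->B->L'->G->R'->F->plug->F
Char 2 ('E'): step: R->3, L=7; E->plug->E->R->F->L->D->refl->G->L'->H->R'->A->plug->A
Char 3 ('C'): step: R->4, L=7; C->plug->C->R->B->L->F->refl->A->L'->D->R'->G->plug->G
Char 4 ('H'): step: R->5, L=7; H->plug->H->R->G->L->B->refl->E->L'->A->R'->B->plug->B
Char 5 ('D'): step: R->6, L=7; D->plug->D->R->A->L->E->refl->B->L'->G->R'->H->plug->H
Char 6 ('A'): step: R->7, L=7; A->plug->A->R->B->L->F->refl->A->L'->D->R'->E->plug->E
Char 7 ('H'): step: R->0, L->0 (L advanced); H->plug->H->R->A->L->E->refl->B->L'->D->R'->E->plug->E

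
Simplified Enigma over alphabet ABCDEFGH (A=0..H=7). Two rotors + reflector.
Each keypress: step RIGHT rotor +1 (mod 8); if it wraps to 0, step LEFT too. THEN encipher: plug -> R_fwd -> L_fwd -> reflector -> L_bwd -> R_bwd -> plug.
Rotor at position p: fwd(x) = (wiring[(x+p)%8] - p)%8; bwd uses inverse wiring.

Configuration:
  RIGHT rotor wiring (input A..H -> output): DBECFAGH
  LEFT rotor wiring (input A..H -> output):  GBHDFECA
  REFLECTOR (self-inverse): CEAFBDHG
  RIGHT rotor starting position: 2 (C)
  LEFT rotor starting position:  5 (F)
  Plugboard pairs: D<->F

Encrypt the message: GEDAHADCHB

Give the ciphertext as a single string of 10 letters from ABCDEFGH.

Char 1 ('G'): step: R->3, L=5; G->plug->G->R->G->L->G->refl->H->L'->A->R'->F->plug->D
Char 2 ('E'): step: R->4, L=5; E->plug->E->R->H->L->A->refl->C->L'->F->R'->F->plug->D
Char 3 ('D'): step: R->5, L=5; D->plug->F->R->H->L->A->refl->C->L'->F->R'->G->plug->G
Char 4 ('A'): step: R->6, L=5; A->plug->A->R->A->L->H->refl->G->L'->G->R'->E->plug->E
Char 5 ('H'): step: R->7, L=5; H->plug->H->R->H->L->A->refl->C->L'->F->R'->D->plug->F
Char 6 ('A'): step: R->0, L->6 (L advanced); A->plug->A->R->D->L->D->refl->F->L'->F->R'->E->plug->E
Char 7 ('D'): step: R->1, L=6; D->plug->F->R->F->L->F->refl->D->L'->D->R'->B->plug->B
Char 8 ('C'): step: R->2, L=6; C->plug->C->R->D->L->D->refl->F->L'->F->R'->F->plug->D
Char 9 ('H'): step: R->3, L=6; H->plug->H->R->B->L->C->refl->A->L'->C->R'->B->plug->B
Char 10 ('B'): step: R->4, L=6; B->plug->B->R->E->L->B->refl->E->L'->A->R'->G->plug->G

Answer: DDGEFEBDBG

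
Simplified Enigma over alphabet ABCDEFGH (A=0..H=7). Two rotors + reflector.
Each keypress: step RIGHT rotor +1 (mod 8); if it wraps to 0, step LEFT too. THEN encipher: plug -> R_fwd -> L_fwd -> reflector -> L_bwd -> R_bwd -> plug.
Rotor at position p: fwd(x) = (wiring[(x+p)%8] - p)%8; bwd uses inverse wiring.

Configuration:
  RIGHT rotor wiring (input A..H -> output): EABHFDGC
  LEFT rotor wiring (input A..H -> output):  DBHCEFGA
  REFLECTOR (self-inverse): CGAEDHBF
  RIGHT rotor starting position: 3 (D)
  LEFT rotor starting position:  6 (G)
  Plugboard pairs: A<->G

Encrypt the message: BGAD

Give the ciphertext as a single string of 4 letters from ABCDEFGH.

Answer: CFDH

Derivation:
Char 1 ('B'): step: R->4, L=6; B->plug->B->R->H->L->H->refl->F->L'->C->R'->C->plug->C
Char 2 ('G'): step: R->5, L=6; G->plug->A->R->G->L->G->refl->B->L'->E->R'->F->plug->F
Char 3 ('A'): step: R->6, L=6; A->plug->G->R->H->L->H->refl->F->L'->C->R'->D->plug->D
Char 4 ('D'): step: R->7, L=6; D->plug->D->R->C->L->F->refl->H->L'->H->R'->H->plug->H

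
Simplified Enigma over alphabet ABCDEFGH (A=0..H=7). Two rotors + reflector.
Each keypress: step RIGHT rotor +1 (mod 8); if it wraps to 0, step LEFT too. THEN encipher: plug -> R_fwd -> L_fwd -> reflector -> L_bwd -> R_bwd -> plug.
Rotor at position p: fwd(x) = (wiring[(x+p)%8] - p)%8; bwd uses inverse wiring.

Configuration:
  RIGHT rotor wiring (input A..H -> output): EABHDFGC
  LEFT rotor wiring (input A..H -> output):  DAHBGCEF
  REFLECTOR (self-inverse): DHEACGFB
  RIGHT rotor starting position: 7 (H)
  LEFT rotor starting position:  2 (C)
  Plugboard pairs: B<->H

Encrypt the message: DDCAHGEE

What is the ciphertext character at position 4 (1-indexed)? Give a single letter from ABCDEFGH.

Char 1 ('D'): step: R->0, L->3 (L advanced); D->plug->D->R->H->L->E->refl->C->L'->E->R'->A->plug->A
Char 2 ('D'): step: R->1, L=3; D->plug->D->R->C->L->H->refl->B->L'->D->R'->H->plug->B
Char 3 ('C'): step: R->2, L=3; C->plug->C->R->B->L->D->refl->A->L'->F->R'->B->plug->H
Char 4 ('A'): step: R->3, L=3; A->plug->A->R->E->L->C->refl->E->L'->H->R'->E->plug->E

E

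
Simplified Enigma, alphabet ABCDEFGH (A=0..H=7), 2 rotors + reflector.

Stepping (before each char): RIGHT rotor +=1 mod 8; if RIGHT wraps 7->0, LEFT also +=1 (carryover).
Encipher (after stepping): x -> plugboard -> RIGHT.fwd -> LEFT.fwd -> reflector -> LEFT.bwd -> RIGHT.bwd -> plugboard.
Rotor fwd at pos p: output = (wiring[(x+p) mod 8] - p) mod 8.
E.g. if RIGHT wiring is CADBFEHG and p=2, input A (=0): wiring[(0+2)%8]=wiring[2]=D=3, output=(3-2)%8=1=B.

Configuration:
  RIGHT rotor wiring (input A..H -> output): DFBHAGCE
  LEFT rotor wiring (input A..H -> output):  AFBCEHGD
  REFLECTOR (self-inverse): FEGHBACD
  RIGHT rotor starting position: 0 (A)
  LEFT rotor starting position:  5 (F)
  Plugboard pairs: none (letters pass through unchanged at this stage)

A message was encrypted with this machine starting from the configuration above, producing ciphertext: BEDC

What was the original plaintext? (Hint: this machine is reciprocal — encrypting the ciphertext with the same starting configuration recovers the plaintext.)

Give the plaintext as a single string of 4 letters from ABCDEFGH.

Answer: HFCA

Derivation:
Char 1 ('B'): step: R->1, L=5; B->plug->B->R->A->L->C->refl->G->L'->C->R'->H->plug->H
Char 2 ('E'): step: R->2, L=5; E->plug->E->R->A->L->C->refl->G->L'->C->R'->F->plug->F
Char 3 ('D'): step: R->3, L=5; D->plug->D->R->H->L->H->refl->D->L'->D->R'->C->plug->C
Char 4 ('C'): step: R->4, L=5; C->plug->C->R->G->L->F->refl->A->L'->E->R'->A->plug->A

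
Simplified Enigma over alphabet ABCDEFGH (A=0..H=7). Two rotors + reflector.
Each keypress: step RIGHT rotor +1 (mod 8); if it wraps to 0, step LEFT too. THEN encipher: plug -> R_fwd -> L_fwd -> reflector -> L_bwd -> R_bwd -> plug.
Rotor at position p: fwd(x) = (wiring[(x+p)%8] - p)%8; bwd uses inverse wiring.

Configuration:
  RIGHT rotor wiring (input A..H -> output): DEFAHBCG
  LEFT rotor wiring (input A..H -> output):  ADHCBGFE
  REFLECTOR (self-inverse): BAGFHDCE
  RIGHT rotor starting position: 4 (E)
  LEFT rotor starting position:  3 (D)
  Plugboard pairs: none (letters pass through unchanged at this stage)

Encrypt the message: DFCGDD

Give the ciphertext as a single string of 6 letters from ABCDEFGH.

Answer: ACGAEG

Derivation:
Char 1 ('D'): step: R->5, L=3; D->plug->D->R->G->L->A->refl->B->L'->E->R'->A->plug->A
Char 2 ('F'): step: R->6, L=3; F->plug->F->R->C->L->D->refl->F->L'->F->R'->C->plug->C
Char 3 ('C'): step: R->7, L=3; C->plug->C->R->F->L->F->refl->D->L'->C->R'->G->plug->G
Char 4 ('G'): step: R->0, L->4 (L advanced); G->plug->G->R->C->L->B->refl->A->L'->D->R'->A->plug->A
Char 5 ('D'): step: R->1, L=4; D->plug->D->R->G->L->D->refl->F->L'->A->R'->E->plug->E
Char 6 ('D'): step: R->2, L=4; D->plug->D->R->H->L->G->refl->C->L'->B->R'->G->plug->G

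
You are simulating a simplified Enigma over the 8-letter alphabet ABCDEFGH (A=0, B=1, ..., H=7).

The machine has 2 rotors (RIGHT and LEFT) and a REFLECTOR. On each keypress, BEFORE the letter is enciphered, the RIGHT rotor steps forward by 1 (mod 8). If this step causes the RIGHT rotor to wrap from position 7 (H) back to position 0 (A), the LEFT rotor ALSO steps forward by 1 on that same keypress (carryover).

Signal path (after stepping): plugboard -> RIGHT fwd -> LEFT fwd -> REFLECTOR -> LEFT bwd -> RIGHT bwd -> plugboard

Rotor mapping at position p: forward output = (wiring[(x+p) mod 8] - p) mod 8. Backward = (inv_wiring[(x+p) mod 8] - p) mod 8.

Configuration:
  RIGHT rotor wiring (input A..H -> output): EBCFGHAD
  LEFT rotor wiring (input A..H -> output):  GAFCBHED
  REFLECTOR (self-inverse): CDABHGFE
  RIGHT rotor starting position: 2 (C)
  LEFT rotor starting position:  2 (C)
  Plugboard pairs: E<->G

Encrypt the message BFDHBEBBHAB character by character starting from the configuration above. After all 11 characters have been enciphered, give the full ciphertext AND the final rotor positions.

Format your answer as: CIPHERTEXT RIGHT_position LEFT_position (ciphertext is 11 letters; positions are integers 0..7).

Char 1 ('B'): step: R->3, L=2; B->plug->B->R->D->L->F->refl->G->L'->H->R'->H->plug->H
Char 2 ('F'): step: R->4, L=2; F->plug->F->R->F->L->B->refl->D->L'->A->R'->E->plug->G
Char 3 ('D'): step: R->5, L=2; D->plug->D->R->H->L->G->refl->F->L'->D->R'->B->plug->B
Char 4 ('H'): step: R->6, L=2; H->plug->H->R->B->L->A->refl->C->L'->E->R'->E->plug->G
Char 5 ('B'): step: R->7, L=2; B->plug->B->R->F->L->B->refl->D->L'->A->R'->G->plug->E
Char 6 ('E'): step: R->0, L->3 (L advanced); E->plug->G->R->A->L->H->refl->E->L'->C->R'->C->plug->C
Char 7 ('B'): step: R->1, L=3; B->plug->B->R->B->L->G->refl->F->L'->G->R'->E->plug->G
Char 8 ('B'): step: R->2, L=3; B->plug->B->R->D->L->B->refl->D->L'->F->R'->D->plug->D
Char 9 ('H'): step: R->3, L=3; H->plug->H->R->H->L->C->refl->A->L'->E->R'->C->plug->C
Char 10 ('A'): step: R->4, L=3; A->plug->A->R->C->L->E->refl->H->L'->A->R'->E->plug->G
Char 11 ('B'): step: R->5, L=3; B->plug->B->R->D->L->B->refl->D->L'->F->R'->F->plug->F
Final: ciphertext=HGBGECGDCGF, RIGHT=5, LEFT=3

Answer: HGBGECGDCGF 5 3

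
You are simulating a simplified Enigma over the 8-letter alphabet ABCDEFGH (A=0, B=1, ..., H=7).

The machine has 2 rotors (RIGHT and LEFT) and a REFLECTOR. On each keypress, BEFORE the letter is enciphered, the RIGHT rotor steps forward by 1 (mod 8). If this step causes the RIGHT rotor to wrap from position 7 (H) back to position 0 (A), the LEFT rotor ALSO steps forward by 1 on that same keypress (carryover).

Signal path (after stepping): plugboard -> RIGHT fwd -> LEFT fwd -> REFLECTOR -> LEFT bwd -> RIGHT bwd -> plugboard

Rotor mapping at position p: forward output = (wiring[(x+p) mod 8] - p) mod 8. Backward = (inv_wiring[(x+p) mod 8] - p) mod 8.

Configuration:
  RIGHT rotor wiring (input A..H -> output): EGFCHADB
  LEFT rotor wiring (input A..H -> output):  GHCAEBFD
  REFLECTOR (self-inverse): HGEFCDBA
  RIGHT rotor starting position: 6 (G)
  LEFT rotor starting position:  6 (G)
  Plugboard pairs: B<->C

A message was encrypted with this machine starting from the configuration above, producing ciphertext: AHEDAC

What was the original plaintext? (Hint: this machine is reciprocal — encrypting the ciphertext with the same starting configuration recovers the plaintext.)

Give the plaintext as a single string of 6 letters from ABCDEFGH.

Char 1 ('A'): step: R->7, L=6; A->plug->A->R->C->L->A->refl->H->L'->A->R'->F->plug->F
Char 2 ('H'): step: R->0, L->7 (L advanced); H->plug->H->R->B->L->H->refl->A->L'->C->R'->D->plug->D
Char 3 ('E'): step: R->1, L=7; E->plug->E->R->H->L->G->refl->B->L'->E->R'->B->plug->C
Char 4 ('D'): step: R->2, L=7; D->plug->D->R->G->L->C->refl->E->L'->A->R'->B->plug->C
Char 5 ('A'): step: R->3, L=7; A->plug->A->R->H->L->G->refl->B->L'->E->R'->B->plug->C
Char 6 ('C'): step: R->4, L=7; C->plug->B->R->E->L->B->refl->G->L'->H->R'->C->plug->B

Answer: FDCCCB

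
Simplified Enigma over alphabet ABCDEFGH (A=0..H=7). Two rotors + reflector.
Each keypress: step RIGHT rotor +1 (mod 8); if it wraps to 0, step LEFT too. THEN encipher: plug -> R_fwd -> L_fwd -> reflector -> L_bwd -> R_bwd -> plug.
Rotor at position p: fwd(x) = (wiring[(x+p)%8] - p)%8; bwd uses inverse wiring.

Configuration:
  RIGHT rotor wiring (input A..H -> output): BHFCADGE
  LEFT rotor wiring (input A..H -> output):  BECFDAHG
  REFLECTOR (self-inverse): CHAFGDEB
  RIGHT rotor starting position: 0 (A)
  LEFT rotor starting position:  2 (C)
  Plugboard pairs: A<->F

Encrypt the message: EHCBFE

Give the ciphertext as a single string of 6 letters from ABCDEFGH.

Char 1 ('E'): step: R->1, L=2; E->plug->E->R->C->L->B->refl->H->L'->G->R'->A->plug->F
Char 2 ('H'): step: R->2, L=2; H->plug->H->R->F->L->E->refl->G->L'->D->R'->A->plug->F
Char 3 ('C'): step: R->3, L=2; C->plug->C->R->A->L->A->refl->C->L'->H->R'->A->plug->F
Char 4 ('B'): step: R->4, L=2; B->plug->B->R->H->L->C->refl->A->L'->A->R'->D->plug->D
Char 5 ('F'): step: R->5, L=2; F->plug->A->R->G->L->H->refl->B->L'->C->R'->E->plug->E
Char 6 ('E'): step: R->6, L=2; E->plug->E->R->H->L->C->refl->A->L'->A->R'->A->plug->F

Answer: FFFDEF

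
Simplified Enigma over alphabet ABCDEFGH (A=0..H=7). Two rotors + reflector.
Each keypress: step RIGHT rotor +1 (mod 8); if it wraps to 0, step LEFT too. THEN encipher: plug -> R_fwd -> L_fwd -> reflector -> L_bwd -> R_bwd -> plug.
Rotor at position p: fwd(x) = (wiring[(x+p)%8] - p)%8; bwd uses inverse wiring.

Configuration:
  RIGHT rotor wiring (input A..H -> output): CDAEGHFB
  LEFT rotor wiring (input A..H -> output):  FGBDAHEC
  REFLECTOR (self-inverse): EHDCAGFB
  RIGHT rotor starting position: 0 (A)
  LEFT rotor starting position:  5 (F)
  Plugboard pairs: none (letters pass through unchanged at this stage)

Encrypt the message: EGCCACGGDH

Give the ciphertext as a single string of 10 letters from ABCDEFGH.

Answer: AFAGEHFCGE

Derivation:
Char 1 ('E'): step: R->1, L=5; E->plug->E->R->G->L->G->refl->F->L'->C->R'->A->plug->A
Char 2 ('G'): step: R->2, L=5; G->plug->G->R->A->L->C->refl->D->L'->H->R'->F->plug->F
Char 3 ('C'): step: R->3, L=5; C->plug->C->R->E->L->B->refl->H->L'->B->R'->A->plug->A
Char 4 ('C'): step: R->4, L=5; C->plug->C->R->B->L->H->refl->B->L'->E->R'->G->plug->G
Char 5 ('A'): step: R->5, L=5; A->plug->A->R->C->L->F->refl->G->L'->G->R'->E->plug->E
Char 6 ('C'): step: R->6, L=5; C->plug->C->R->E->L->B->refl->H->L'->B->R'->H->plug->H
Char 7 ('G'): step: R->7, L=5; G->plug->G->R->A->L->C->refl->D->L'->H->R'->F->plug->F
Char 8 ('G'): step: R->0, L->6 (L advanced); G->plug->G->R->F->L->F->refl->G->L'->A->R'->C->plug->C
Char 9 ('D'): step: R->1, L=6; D->plug->D->R->F->L->F->refl->G->L'->A->R'->G->plug->G
Char 10 ('H'): step: R->2, L=6; H->plug->H->R->B->L->E->refl->A->L'->D->R'->E->plug->E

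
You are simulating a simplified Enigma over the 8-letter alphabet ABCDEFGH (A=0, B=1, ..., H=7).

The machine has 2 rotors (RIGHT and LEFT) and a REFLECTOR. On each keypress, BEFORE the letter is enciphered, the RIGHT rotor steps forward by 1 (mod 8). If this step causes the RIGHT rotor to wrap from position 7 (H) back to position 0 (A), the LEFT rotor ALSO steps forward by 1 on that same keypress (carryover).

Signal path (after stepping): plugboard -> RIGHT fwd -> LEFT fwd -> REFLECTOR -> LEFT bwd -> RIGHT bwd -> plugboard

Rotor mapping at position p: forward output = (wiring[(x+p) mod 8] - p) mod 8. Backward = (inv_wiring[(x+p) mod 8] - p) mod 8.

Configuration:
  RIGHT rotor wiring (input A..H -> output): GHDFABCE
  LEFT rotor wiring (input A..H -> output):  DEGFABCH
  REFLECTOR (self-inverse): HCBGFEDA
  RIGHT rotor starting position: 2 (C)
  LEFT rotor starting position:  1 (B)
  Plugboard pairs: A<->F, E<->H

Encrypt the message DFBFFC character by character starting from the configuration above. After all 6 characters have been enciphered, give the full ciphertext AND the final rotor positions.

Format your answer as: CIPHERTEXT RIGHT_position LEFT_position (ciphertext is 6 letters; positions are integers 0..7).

Char 1 ('D'): step: R->3, L=1; D->plug->D->R->H->L->C->refl->B->L'->F->R'->B->plug->B
Char 2 ('F'): step: R->4, L=1; F->plug->A->R->E->L->A->refl->H->L'->D->R'->F->plug->A
Char 3 ('B'): step: R->5, L=1; B->plug->B->R->F->L->B->refl->C->L'->H->R'->C->plug->C
Char 4 ('F'): step: R->6, L=1; F->plug->A->R->E->L->A->refl->H->L'->D->R'->H->plug->E
Char 5 ('F'): step: R->7, L=1; F->plug->A->R->F->L->B->refl->C->L'->H->R'->B->plug->B
Char 6 ('C'): step: R->0, L->2 (L advanced); C->plug->C->R->D->L->H->refl->A->L'->E->R'->H->plug->E
Final: ciphertext=BACEBE, RIGHT=0, LEFT=2

Answer: BACEBE 0 2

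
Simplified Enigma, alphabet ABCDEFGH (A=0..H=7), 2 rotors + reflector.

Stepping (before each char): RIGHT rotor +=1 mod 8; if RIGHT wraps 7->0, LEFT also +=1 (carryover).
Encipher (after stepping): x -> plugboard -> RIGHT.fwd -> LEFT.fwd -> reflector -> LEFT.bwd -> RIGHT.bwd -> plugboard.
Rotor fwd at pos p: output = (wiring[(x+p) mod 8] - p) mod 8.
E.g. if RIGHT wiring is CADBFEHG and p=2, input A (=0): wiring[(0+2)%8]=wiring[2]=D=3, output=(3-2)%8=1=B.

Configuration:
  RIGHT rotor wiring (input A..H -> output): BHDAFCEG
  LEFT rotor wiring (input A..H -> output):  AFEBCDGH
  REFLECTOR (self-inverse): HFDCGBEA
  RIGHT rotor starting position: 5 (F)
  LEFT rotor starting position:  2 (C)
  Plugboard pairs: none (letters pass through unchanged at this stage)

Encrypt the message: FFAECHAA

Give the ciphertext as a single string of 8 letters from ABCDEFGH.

Char 1 ('F'): step: R->6, L=2; F->plug->F->R->C->L->A->refl->H->L'->B->R'->D->plug->D
Char 2 ('F'): step: R->7, L=2; F->plug->F->R->G->L->G->refl->E->L'->E->R'->D->plug->D
Char 3 ('A'): step: R->0, L->3 (L advanced); A->plug->A->R->B->L->H->refl->A->L'->C->R'->F->plug->F
Char 4 ('E'): step: R->1, L=3; E->plug->E->R->B->L->H->refl->A->L'->C->R'->B->plug->B
Char 5 ('C'): step: R->2, L=3; C->plug->C->R->D->L->D->refl->C->L'->G->R'->B->plug->B
Char 6 ('H'): step: R->3, L=3; H->plug->H->R->A->L->G->refl->E->L'->E->R'->G->plug->G
Char 7 ('A'): step: R->4, L=3; A->plug->A->R->B->L->H->refl->A->L'->C->R'->D->plug->D
Char 8 ('A'): step: R->5, L=3; A->plug->A->R->F->L->F->refl->B->L'->H->R'->B->plug->B

Answer: DDFBBGDB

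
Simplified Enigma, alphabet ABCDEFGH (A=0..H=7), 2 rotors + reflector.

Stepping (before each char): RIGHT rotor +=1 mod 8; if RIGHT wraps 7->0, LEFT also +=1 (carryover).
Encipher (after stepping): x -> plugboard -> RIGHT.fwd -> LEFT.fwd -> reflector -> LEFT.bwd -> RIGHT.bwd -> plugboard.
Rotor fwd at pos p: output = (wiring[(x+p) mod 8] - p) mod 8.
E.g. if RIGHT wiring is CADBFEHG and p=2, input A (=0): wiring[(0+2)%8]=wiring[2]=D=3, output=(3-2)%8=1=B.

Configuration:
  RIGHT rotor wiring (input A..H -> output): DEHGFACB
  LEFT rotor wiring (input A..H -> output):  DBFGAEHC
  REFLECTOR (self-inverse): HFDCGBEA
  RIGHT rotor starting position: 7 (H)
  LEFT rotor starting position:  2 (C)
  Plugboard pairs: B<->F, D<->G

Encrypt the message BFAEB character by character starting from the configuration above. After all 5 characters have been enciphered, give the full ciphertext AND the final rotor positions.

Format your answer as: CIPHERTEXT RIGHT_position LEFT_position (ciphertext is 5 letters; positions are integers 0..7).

Char 1 ('B'): step: R->0, L->3 (L advanced); B->plug->F->R->A->L->D->refl->C->L'->H->R'->C->plug->C
Char 2 ('F'): step: R->1, L=3; F->plug->B->R->G->L->G->refl->E->L'->D->R'->A->plug->A
Char 3 ('A'): step: R->2, L=3; A->plug->A->R->F->L->A->refl->H->L'->E->R'->B->plug->F
Char 4 ('E'): step: R->3, L=3; E->plug->E->R->G->L->G->refl->E->L'->D->R'->A->plug->A
Char 5 ('B'): step: R->4, L=3; B->plug->F->R->A->L->D->refl->C->L'->H->R'->E->plug->E
Final: ciphertext=CAFAE, RIGHT=4, LEFT=3

Answer: CAFAE 4 3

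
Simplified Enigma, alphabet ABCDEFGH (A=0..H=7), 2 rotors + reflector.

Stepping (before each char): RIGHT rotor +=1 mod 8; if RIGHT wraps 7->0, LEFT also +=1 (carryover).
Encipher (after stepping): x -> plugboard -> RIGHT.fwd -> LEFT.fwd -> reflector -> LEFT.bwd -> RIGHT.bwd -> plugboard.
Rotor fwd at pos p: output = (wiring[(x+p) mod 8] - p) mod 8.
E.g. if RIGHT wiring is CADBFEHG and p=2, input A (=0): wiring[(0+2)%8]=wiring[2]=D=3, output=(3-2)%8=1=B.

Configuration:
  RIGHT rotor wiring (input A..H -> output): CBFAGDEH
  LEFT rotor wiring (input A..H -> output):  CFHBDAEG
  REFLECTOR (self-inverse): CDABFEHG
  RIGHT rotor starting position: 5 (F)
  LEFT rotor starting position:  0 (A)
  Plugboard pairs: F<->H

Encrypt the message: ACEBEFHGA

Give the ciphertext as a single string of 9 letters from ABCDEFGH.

Answer: BHDFABBCG

Derivation:
Char 1 ('A'): step: R->6, L=0; A->plug->A->R->G->L->E->refl->F->L'->B->R'->B->plug->B
Char 2 ('C'): step: R->7, L=0; C->plug->C->R->C->L->H->refl->G->L'->H->R'->F->plug->H
Char 3 ('E'): step: R->0, L->1 (L advanced); E->plug->E->R->G->L->F->refl->E->L'->A->R'->D->plug->D
Char 4 ('B'): step: R->1, L=1; B->plug->B->R->E->L->H->refl->G->L'->B->R'->H->plug->F
Char 5 ('E'): step: R->2, L=1; E->plug->E->R->C->L->A->refl->C->L'->D->R'->A->plug->A
Char 6 ('F'): step: R->3, L=1; F->plug->H->R->C->L->A->refl->C->L'->D->R'->B->plug->B
Char 7 ('H'): step: R->4, L=1; H->plug->F->R->F->L->D->refl->B->L'->H->R'->B->plug->B
Char 8 ('G'): step: R->5, L=1; G->plug->G->R->D->L->C->refl->A->L'->C->R'->C->plug->C
Char 9 ('A'): step: R->6, L=1; A->plug->A->R->G->L->F->refl->E->L'->A->R'->G->plug->G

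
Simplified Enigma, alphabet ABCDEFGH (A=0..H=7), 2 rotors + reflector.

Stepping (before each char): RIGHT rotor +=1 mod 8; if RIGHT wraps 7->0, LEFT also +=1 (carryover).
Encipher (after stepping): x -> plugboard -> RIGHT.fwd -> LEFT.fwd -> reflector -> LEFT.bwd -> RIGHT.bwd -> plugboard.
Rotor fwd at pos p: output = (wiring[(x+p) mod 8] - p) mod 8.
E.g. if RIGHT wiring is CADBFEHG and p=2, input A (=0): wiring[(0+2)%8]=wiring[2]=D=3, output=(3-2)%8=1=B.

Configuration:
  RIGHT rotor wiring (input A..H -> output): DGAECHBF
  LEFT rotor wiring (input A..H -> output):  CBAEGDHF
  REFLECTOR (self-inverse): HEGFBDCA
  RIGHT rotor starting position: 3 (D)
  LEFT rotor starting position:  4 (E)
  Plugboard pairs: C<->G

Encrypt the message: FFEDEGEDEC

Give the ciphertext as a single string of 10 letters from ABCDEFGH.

Answer: GDGGBAHECB

Derivation:
Char 1 ('F'): step: R->4, L=4; F->plug->F->R->C->L->D->refl->F->L'->F->R'->C->plug->G
Char 2 ('F'): step: R->5, L=4; F->plug->F->R->D->L->B->refl->E->L'->G->R'->D->plug->D
Char 3 ('E'): step: R->6, L=4; E->plug->E->R->C->L->D->refl->F->L'->F->R'->C->plug->G
Char 4 ('D'): step: R->7, L=4; D->plug->D->R->B->L->H->refl->A->L'->H->R'->C->plug->G
Char 5 ('E'): step: R->0, L->5 (L advanced); E->plug->E->R->C->L->A->refl->H->L'->G->R'->B->plug->B
Char 6 ('G'): step: R->1, L=5; G->plug->C->R->D->L->F->refl->D->L'->F->R'->A->plug->A
Char 7 ('E'): step: R->2, L=5; E->plug->E->R->H->L->B->refl->E->L'->E->R'->H->plug->H
Char 8 ('D'): step: R->3, L=5; D->plug->D->R->G->L->H->refl->A->L'->C->R'->E->plug->E
Char 9 ('E'): step: R->4, L=5; E->plug->E->R->H->L->B->refl->E->L'->E->R'->G->plug->C
Char 10 ('C'): step: R->5, L=5; C->plug->G->R->H->L->B->refl->E->L'->E->R'->B->plug->B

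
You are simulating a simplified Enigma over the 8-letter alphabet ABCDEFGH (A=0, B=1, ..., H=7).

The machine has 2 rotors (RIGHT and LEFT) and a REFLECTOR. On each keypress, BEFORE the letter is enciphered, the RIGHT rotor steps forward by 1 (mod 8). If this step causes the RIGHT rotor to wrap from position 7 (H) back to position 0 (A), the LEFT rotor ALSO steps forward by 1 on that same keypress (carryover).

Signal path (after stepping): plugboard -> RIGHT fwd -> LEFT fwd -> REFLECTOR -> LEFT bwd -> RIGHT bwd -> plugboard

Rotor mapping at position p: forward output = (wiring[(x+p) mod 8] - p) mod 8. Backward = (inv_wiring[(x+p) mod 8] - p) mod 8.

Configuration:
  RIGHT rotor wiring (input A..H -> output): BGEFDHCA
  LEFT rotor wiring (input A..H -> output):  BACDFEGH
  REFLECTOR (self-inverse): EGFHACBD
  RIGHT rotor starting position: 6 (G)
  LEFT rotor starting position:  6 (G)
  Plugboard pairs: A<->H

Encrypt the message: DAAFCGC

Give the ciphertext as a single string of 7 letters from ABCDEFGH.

Answer: ACCCBDF

Derivation:
Char 1 ('D'): step: R->7, L=6; D->plug->D->R->F->L->F->refl->C->L'->D->R'->H->plug->A
Char 2 ('A'): step: R->0, L->7 (L advanced); A->plug->H->R->A->L->A->refl->E->L'->E->R'->C->plug->C
Char 3 ('A'): step: R->1, L=7; A->plug->H->R->A->L->A->refl->E->L'->E->R'->C->plug->C
Char 4 ('F'): step: R->2, L=7; F->plug->F->R->G->L->F->refl->C->L'->B->R'->C->plug->C
Char 5 ('C'): step: R->3, L=7; C->plug->C->R->E->L->E->refl->A->L'->A->R'->B->plug->B
Char 6 ('G'): step: R->4, L=7; G->plug->G->R->A->L->A->refl->E->L'->E->R'->D->plug->D
Char 7 ('C'): step: R->5, L=7; C->plug->C->R->D->L->D->refl->H->L'->H->R'->F->plug->F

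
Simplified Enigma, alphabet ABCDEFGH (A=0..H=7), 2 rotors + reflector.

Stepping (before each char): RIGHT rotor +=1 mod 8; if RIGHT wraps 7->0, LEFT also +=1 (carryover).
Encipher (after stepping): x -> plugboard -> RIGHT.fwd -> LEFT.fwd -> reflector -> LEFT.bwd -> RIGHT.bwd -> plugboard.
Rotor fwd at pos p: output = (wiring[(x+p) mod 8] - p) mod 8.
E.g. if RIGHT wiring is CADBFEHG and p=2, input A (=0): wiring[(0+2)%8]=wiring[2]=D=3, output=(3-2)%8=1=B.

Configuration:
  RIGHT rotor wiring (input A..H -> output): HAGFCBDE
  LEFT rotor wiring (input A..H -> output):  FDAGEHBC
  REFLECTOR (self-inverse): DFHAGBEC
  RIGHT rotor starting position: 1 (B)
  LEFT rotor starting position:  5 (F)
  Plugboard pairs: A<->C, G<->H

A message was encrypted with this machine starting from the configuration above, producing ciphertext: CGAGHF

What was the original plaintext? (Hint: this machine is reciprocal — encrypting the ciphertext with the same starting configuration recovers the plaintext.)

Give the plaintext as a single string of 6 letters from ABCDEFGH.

Answer: EHDEAC

Derivation:
Char 1 ('C'): step: R->2, L=5; C->plug->A->R->E->L->G->refl->E->L'->B->R'->E->plug->E
Char 2 ('G'): step: R->3, L=5; G->plug->H->R->D->L->A->refl->D->L'->F->R'->G->plug->H
Char 3 ('A'): step: R->4, L=5; A->plug->C->R->H->L->H->refl->C->L'->A->R'->D->plug->D
Char 4 ('G'): step: R->5, L=5; G->plug->H->R->F->L->D->refl->A->L'->D->R'->E->plug->E
Char 5 ('H'): step: R->6, L=5; H->plug->G->R->E->L->G->refl->E->L'->B->R'->C->plug->A
Char 6 ('F'): step: R->7, L=5; F->plug->F->R->D->L->A->refl->D->L'->F->R'->A->plug->C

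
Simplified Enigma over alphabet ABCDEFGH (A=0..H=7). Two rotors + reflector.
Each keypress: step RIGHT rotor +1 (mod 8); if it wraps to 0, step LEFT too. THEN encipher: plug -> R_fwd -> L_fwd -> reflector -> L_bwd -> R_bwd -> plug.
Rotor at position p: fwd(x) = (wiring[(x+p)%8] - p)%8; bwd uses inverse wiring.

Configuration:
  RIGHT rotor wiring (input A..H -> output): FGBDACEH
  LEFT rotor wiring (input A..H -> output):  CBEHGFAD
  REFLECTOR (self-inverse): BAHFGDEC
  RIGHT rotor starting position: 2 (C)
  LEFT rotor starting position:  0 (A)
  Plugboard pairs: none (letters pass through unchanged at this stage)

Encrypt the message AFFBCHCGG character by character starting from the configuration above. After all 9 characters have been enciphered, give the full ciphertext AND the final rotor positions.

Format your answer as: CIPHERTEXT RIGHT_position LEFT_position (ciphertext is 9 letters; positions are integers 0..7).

Answer: GACAHEHBD 3 1

Derivation:
Char 1 ('A'): step: R->3, L=0; A->plug->A->R->A->L->C->refl->H->L'->D->R'->G->plug->G
Char 2 ('F'): step: R->4, L=0; F->plug->F->R->C->L->E->refl->G->L'->E->R'->A->plug->A
Char 3 ('F'): step: R->5, L=0; F->plug->F->R->E->L->G->refl->E->L'->C->R'->C->plug->C
Char 4 ('B'): step: R->6, L=0; B->plug->B->R->B->L->B->refl->A->L'->G->R'->A->plug->A
Char 5 ('C'): step: R->7, L=0; C->plug->C->R->H->L->D->refl->F->L'->F->R'->H->plug->H
Char 6 ('H'): step: R->0, L->1 (L advanced); H->plug->H->R->H->L->B->refl->A->L'->A->R'->E->plug->E
Char 7 ('C'): step: R->1, L=1; C->plug->C->R->C->L->G->refl->E->L'->E->R'->H->plug->H
Char 8 ('G'): step: R->2, L=1; G->plug->G->R->D->L->F->refl->D->L'->B->R'->B->plug->B
Char 9 ('G'): step: R->3, L=1; G->plug->G->R->D->L->F->refl->D->L'->B->R'->D->plug->D
Final: ciphertext=GACAHEHBD, RIGHT=3, LEFT=1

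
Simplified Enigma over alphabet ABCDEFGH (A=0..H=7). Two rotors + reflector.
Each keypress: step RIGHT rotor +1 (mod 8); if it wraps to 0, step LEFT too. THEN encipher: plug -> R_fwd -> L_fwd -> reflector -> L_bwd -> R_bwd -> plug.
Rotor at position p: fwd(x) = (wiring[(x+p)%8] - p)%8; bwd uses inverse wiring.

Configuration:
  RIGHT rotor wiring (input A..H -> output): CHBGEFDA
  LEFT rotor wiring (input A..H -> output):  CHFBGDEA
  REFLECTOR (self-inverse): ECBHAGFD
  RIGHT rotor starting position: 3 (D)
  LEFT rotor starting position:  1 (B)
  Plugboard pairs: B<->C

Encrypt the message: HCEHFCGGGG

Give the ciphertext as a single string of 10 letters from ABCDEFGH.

Char 1 ('H'): step: R->4, L=1; H->plug->H->R->C->L->A->refl->E->L'->B->R'->B->plug->C
Char 2 ('C'): step: R->5, L=1; C->plug->B->R->G->L->H->refl->D->L'->F->R'->D->plug->D
Char 3 ('E'): step: R->6, L=1; E->plug->E->R->D->L->F->refl->G->L'->A->R'->F->plug->F
Char 4 ('H'): step: R->7, L=1; H->plug->H->R->E->L->C->refl->B->L'->H->R'->E->plug->E
Char 5 ('F'): step: R->0, L->2 (L advanced); F->plug->F->R->F->L->G->refl->F->L'->H->R'->B->plug->C
Char 6 ('C'): step: R->1, L=2; C->plug->B->R->A->L->D->refl->H->L'->B->R'->H->plug->H
Char 7 ('G'): step: R->2, L=2; G->plug->G->R->A->L->D->refl->H->L'->B->R'->E->plug->E
Char 8 ('G'): step: R->3, L=2; G->plug->G->R->E->L->C->refl->B->L'->D->R'->A->plug->A
Char 9 ('G'): step: R->4, L=2; G->plug->G->R->F->L->G->refl->F->L'->H->R'->C->plug->B
Char 10 ('G'): step: R->5, L=2; G->plug->G->R->B->L->H->refl->D->L'->A->R'->A->plug->A

Answer: CDFECHEABA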